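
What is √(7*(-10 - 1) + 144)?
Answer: √67 ≈ 8.1853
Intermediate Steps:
√(7*(-10 - 1) + 144) = √(7*(-11) + 144) = √(-77 + 144) = √67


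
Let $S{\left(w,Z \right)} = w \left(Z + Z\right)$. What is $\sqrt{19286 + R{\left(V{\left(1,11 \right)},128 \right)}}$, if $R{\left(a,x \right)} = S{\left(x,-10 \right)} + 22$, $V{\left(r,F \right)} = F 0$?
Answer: $2 \sqrt{4187} \approx 129.41$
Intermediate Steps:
$V{\left(r,F \right)} = 0$
$S{\left(w,Z \right)} = 2 Z w$ ($S{\left(w,Z \right)} = w 2 Z = 2 Z w$)
$R{\left(a,x \right)} = 22 - 20 x$ ($R{\left(a,x \right)} = 2 \left(-10\right) x + 22 = - 20 x + 22 = 22 - 20 x$)
$\sqrt{19286 + R{\left(V{\left(1,11 \right)},128 \right)}} = \sqrt{19286 + \left(22 - 2560\right)} = \sqrt{19286 - 2538} = \sqrt{16748} = 2 \sqrt{4187}$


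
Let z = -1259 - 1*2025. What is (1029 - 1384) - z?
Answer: 2929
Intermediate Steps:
z = -3284 (z = -1259 - 2025 = -3284)
(1029 - 1384) - z = (1029 - 1384) - 1*(-3284) = -355 + 3284 = 2929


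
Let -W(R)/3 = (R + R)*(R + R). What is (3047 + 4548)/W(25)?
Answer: -1519/1500 ≈ -1.0127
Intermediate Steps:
W(R) = -12*R² (W(R) = -3*(R + R)*(R + R) = -3*2*R*2*R = -12*R²)
(3047 + 4548)/W(25) = (3047 + 4548)/((-12*25²)) = 7595/((-12*625)) = 7595/(-7500) = 7595*(-1/7500) = -1519/1500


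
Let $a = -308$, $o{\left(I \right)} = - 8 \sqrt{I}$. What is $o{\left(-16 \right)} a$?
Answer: $9856 i \approx 9856.0 i$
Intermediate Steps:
$o{\left(-16 \right)} a = - 8 \sqrt{-16} \left(-308\right) = - 8 \cdot 4 i \left(-308\right) = - 32 i \left(-308\right) = 9856 i$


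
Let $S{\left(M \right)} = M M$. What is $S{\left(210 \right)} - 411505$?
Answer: $-367405$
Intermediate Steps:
$S{\left(M \right)} = M^{2}$
$S{\left(210 \right)} - 411505 = 210^{2} - 411505 = 44100 - 411505 = -367405$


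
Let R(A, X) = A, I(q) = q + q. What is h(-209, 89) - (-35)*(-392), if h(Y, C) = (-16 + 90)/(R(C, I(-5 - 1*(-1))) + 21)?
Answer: -754563/55 ≈ -13719.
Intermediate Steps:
I(q) = 2*q
h(Y, C) = 74/(21 + C) (h(Y, C) = (-16 + 90)/(C + 21) = 74/(21 + C))
h(-209, 89) - (-35)*(-392) = 74/(21 + 89) - (-35)*(-392) = 74/110 - 1*13720 = 74*(1/110) - 13720 = 37/55 - 13720 = -754563/55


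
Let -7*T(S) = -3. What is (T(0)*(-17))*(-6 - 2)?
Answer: 408/7 ≈ 58.286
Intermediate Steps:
T(S) = 3/7 (T(S) = -⅐*(-3) = 3/7)
(T(0)*(-17))*(-6 - 2) = ((3/7)*(-17))*(-6 - 2) = -51/7*(-8) = 408/7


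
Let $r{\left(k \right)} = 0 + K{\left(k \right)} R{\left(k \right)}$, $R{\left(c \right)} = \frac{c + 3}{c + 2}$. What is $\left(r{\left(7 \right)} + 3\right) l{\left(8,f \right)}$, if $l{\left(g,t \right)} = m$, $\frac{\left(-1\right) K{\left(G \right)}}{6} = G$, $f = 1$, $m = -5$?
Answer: $\frac{655}{3} \approx 218.33$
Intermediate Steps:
$K{\left(G \right)} = - 6 G$
$l{\left(g,t \right)} = -5$
$R{\left(c \right)} = \frac{3 + c}{2 + c}$
$r{\left(k \right)} = - \frac{6 k \left(3 + k\right)}{2 + k}$ ($r{\left(k \right)} = 0 + - 6 k \frac{3 + k}{2 + k} = 0 - \frac{6 k \left(3 + k\right)}{2 + k} = - \frac{6 k \left(3 + k\right)}{2 + k}$)
$\left(r{\left(7 \right)} + 3\right) l{\left(8,f \right)} = \left(\left(-6\right) 7 \frac{1}{2 + 7} \left(3 + 7\right) + 3\right) \left(-5\right) = \left(\left(-6\right) 7 \cdot \frac{1}{9} \cdot 10 + 3\right) \left(-5\right) = \left(- \frac{140}{3} + 3\right) \left(-5\right) = \left(- \frac{131}{3}\right) \left(-5\right) = \frac{655}{3}$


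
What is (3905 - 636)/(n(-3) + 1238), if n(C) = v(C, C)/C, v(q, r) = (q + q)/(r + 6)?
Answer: 9807/3716 ≈ 2.6391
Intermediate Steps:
v(q, r) = 2*q/(6 + r) (v(q, r) = (2*q)/(6 + r) = 2*q/(6 + r))
n(C) = 2/(6 + C) (n(C) = (2*C/(6 + C))/C = 2/(6 + C))
(3905 - 636)/(n(-3) + 1238) = (3905 - 636)/(2/(6 - 3) + 1238) = 3269/(2/3 + 1238) = 3269/(2*(⅓) + 1238) = 3269/(⅔ + 1238) = 3269/(3716/3) = 3269*(3/3716) = 9807/3716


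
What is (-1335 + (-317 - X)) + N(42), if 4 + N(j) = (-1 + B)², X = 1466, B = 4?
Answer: -3113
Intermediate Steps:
N(j) = 5 (N(j) = -4 + (-1 + 4)² = -4 + 3² = -4 + 9 = 5)
(-1335 + (-317 - X)) + N(42) = (-1335 + (-317 - 1*1466)) + 5 = (-1335 + (-317 - 1466)) + 5 = (-1335 - 1783) + 5 = -3118 + 5 = -3113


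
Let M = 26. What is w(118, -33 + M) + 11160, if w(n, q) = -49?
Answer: 11111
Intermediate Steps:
w(118, -33 + M) + 11160 = -49 + 11160 = 11111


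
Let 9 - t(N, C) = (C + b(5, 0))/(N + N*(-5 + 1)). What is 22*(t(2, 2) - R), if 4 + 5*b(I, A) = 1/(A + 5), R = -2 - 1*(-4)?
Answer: 11891/75 ≈ 158.55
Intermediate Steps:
R = 2 (R = -2 + 4 = 2)
b(I, A) = -⅘ + 1/(5*(5 + A)) (b(I, A) = -⅘ + 1/(5*(A + 5)) = -⅘ + 1/(5*(5 + A)))
t(N, C) = 9 + (-19/25 + C)/(3*N) (t(N, C) = 9 - (C + (-19 - 4*0)/(5*(5 + 0)))/(N + N*(-5 + 1)) = 9 - (C + (⅕)*(-19 + 0)/5)/(N + N*(-4)) = 9 - (C + (⅕)*(⅕)*(-19))/(N - 4*N) = 9 - (C - 19/25)/((-3*N)) = 9 - (-19/25 + C)*(-1/(3*N)) = 9 - (-1)*(-19/25 + C)/(3*N) = 9 + (-19/25 + C)/(3*N))
22*(t(2, 2) - R) = 22*((1/75)*(-19 + 25*2 + 675*2)/2 - 1*2) = 22*((1/75)*(½)*(-19 + 50 + 1350) - 2) = 22*((1/75)*(½)*1381 - 2) = 22*(1381/150 - 2) = 22*(1081/150) = 11891/75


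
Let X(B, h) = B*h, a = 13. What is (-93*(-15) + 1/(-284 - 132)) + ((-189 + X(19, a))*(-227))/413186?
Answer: 119887104639/85942688 ≈ 1395.0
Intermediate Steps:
(-93*(-15) + 1/(-284 - 132)) + ((-189 + X(19, a))*(-227))/413186 = (-93*(-15) + 1/(-284 - 132)) + ((-189 + 19*13)*(-227))/413186 = (1395 + 1/(-416)) + ((-189 + 247)*(-227))*(1/413186) = (1395 - 1/416) + (58*(-227))*(1/413186) = 580319/416 - 13166*1/413186 = 580319/416 - 6583/206593 = 119887104639/85942688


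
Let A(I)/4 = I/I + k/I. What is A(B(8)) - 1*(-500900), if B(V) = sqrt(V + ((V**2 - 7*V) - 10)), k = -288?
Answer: 500904 - 192*sqrt(6) ≈ 5.0043e+5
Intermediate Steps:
B(V) = sqrt(-10 + V**2 - 6*V) (B(V) = sqrt(V + (-10 + V**2 - 7*V)) = sqrt(-10 + V**2 - 6*V))
A(I) = 4 - 1152/I (A(I) = 4*(I/I - 288/I) = 4*(1 - 288/I) = 4 - 1152/I)
A(B(8)) - 1*(-500900) = (4 - 1152/sqrt(-10 + 8**2 - 6*8)) - 1*(-500900) = (4 - 1152/sqrt(-10 + 64 - 48)) + 500900 = (4 - 1152*sqrt(6)/6) + 500900 = (4 - 192*sqrt(6)) + 500900 = 500904 - 192*sqrt(6)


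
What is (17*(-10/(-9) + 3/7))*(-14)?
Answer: -3298/9 ≈ -366.44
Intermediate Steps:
(17*(-10/(-9) + 3/7))*(-14) = (17*(-10*(-⅑) + 3*(⅐)))*(-14) = (17*(10/9 + 3/7))*(-14) = (17*(97/63))*(-14) = (1649/63)*(-14) = -3298/9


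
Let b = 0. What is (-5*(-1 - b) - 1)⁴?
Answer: 256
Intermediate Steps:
(-5*(-1 - b) - 1)⁴ = (-5*(-1 - 1*0) - 1)⁴ = (-5*(-1 + 0) - 1)⁴ = (-5*(-1) - 1)⁴ = (5 - 1)⁴ = 4⁴ = 256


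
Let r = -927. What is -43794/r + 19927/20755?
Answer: 103046311/2137765 ≈ 48.203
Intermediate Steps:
-43794/r + 19927/20755 = -43794/(-927) + 19927/20755 = -43794*(-1/927) + 19927*(1/20755) = 4866/103 + 19927/20755 = 103046311/2137765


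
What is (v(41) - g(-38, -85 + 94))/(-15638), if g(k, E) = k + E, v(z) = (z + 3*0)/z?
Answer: -15/7819 ≈ -0.0019184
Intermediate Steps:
v(z) = 1 (v(z) = (z + 0)/z = z/z = 1)
g(k, E) = E + k
(v(41) - g(-38, -85 + 94))/(-15638) = (1 - ((-85 + 94) - 38))/(-15638) = (1 - (9 - 38))*(-1/15638) = (1 - 1*(-29))*(-1/15638) = (1 + 29)*(-1/15638) = 30*(-1/15638) = -15/7819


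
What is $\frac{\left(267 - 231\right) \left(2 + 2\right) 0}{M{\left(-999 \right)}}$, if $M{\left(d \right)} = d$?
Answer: $0$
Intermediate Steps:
$\frac{\left(267 - 231\right) \left(2 + 2\right) 0}{M{\left(-999 \right)}} = \frac{\left(267 - 231\right) \left(2 + 2\right) 0}{-999} = 36 \cdot 4 \cdot 0 \left(- \frac{1}{999}\right) = 36 \cdot 0 \left(- \frac{1}{999}\right) = 0 \left(- \frac{1}{999}\right) = 0$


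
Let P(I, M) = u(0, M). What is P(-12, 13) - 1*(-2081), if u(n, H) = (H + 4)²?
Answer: 2370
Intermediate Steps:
u(n, H) = (4 + H)²
P(I, M) = (4 + M)²
P(-12, 13) - 1*(-2081) = (4 + 13)² - 1*(-2081) = 17² + 2081 = 289 + 2081 = 2370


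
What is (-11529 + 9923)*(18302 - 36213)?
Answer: 28765066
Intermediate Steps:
(-11529 + 9923)*(18302 - 36213) = -1606*(-17911) = 28765066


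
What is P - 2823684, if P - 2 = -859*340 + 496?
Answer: -3115246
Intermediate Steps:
P = -291562 (P = 2 + (-859*340 + 496) = 2 + (-292060 + 496) = 2 - 291564 = -291562)
P - 2823684 = -291562 - 2823684 = -3115246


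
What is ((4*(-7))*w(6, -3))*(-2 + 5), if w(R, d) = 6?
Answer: -504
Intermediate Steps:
((4*(-7))*w(6, -3))*(-2 + 5) = ((4*(-7))*6)*(-2 + 5) = -28*6*3 = -168*3 = -504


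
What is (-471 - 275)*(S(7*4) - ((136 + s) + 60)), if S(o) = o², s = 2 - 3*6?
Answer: -450584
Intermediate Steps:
s = -16 (s = 2 - 18 = -16)
(-471 - 275)*(S(7*4) - ((136 + s) + 60)) = (-471 - 275)*((7*4)² - ((136 - 16) + 60)) = -746*(28² - (120 + 60)) = -746*(784 - 1*180) = -746*(784 - 180) = -746*604 = -450584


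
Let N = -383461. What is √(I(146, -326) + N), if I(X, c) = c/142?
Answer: I*√1933038474/71 ≈ 619.24*I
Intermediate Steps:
I(X, c) = c/142 (I(X, c) = c*(1/142) = c/142)
√(I(146, -326) + N) = √((1/142)*(-326) - 383461) = √(-163/71 - 383461) = √(-27225894/71) = I*√1933038474/71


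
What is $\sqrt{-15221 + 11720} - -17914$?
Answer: $17914 + 3 i \sqrt{389} \approx 17914.0 + 59.169 i$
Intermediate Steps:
$\sqrt{-15221 + 11720} - -17914 = \sqrt{-3501} + 17914 = 3 i \sqrt{389} + 17914 = 17914 + 3 i \sqrt{389}$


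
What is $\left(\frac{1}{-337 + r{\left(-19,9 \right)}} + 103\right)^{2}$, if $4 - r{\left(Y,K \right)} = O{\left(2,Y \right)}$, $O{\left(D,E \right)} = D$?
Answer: $\frac{1190526016}{112225} \approx 10608.0$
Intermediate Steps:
$r{\left(Y,K \right)} = 2$ ($r{\left(Y,K \right)} = 4 - 2 = 2$)
$\left(\frac{1}{-337 + r{\left(-19,9 \right)}} + 103\right)^{2} = \left(\frac{1}{-337 + 2} + 103\right)^{2} = \left(\frac{1}{-335} + 103\right)^{2} = \left(- \frac{1}{335} + 103\right)^{2} = \left(\frac{34504}{335}\right)^{2} = \frac{1190526016}{112225}$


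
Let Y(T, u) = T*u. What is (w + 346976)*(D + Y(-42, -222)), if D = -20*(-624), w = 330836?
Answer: 14779012848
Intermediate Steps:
D = 12480
(w + 346976)*(D + Y(-42, -222)) = (330836 + 346976)*(12480 - 42*(-222)) = 677812*(12480 + 9324) = 677812*21804 = 14779012848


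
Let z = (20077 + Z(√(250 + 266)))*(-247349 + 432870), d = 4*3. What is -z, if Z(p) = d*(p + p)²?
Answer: -8319689245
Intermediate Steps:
d = 12
Z(p) = 48*p² (Z(p) = 12*(p + p)² = 12*(2*p)² = 12*(4*p²) = 48*p²)
z = 8319689245 (z = (20077 + 48*(√(250 + 266))²)*(-247349 + 432870) = (20077 + 48*(√516)²)*185521 = (20077 + 48*(2*√129)²)*185521 = (20077 + 48*516)*185521 = (20077 + 24768)*185521 = 44845*185521 = 8319689245)
-z = -1*8319689245 = -8319689245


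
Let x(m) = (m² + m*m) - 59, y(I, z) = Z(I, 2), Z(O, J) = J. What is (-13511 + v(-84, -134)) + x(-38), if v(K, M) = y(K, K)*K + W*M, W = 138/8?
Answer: -26323/2 ≈ -13162.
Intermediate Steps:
W = 69/4 (W = 138*(⅛) = 69/4 ≈ 17.250)
y(I, z) = 2
v(K, M) = 2*K + 69*M/4
x(m) = -59 + 2*m² (x(m) = (m² + m²) - 59 = 2*m² - 59 = -59 + 2*m²)
(-13511 + v(-84, -134)) + x(-38) = (-13511 + (2*(-84) + (69/4)*(-134))) + (-59 + 2*(-38)²) = (-13511 + (-168 - 4623/2)) + (-59 + 2*1444) = (-13511 - 4959/2) + (-59 + 2888) = -31981/2 + 2829 = -26323/2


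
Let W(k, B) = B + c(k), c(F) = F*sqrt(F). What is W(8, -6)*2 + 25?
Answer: 13 + 32*sqrt(2) ≈ 58.255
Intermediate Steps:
c(F) = F**(3/2)
W(k, B) = B + k**(3/2)
W(8, -6)*2 + 25 = (-6 + 8**(3/2))*2 + 25 = (-6 + 16*sqrt(2))*2 + 25 = (-12 + 32*sqrt(2)) + 25 = 13 + 32*sqrt(2)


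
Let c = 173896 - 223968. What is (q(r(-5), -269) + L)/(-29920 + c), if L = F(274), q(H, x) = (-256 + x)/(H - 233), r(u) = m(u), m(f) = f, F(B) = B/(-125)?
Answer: -59/339966000 ≈ -1.7355e-7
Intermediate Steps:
F(B) = -B/125 (F(B) = B*(-1/125) = -B/125)
r(u) = u
q(H, x) = (-256 + x)/(-233 + H)
L = -274/125 (L = -1/125*274 = -274/125 ≈ -2.1920)
c = -50072
(q(r(-5), -269) + L)/(-29920 + c) = ((-256 - 269)/(-233 - 5) - 274/125)/(-29920 - 50072) = (-525/(-238) - 274/125)/(-79992) = (-1/238*(-525) - 274/125)*(-1/79992) = (75/34 - 274/125)*(-1/79992) = (59/4250)*(-1/79992) = -59/339966000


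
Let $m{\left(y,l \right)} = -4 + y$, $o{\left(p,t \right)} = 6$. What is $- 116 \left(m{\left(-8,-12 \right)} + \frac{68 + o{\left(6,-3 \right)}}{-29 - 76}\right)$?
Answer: $\frac{154744}{105} \approx 1473.8$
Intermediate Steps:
$- 116 \left(m{\left(-8,-12 \right)} + \frac{68 + o{\left(6,-3 \right)}}{-29 - 76}\right) = - 116 \left(\left(-4 - 8\right) + \frac{68 + 6}{-29 - 76}\right) = - 116 \left(-12 + \frac{74}{-105}\right) = - 116 \left(-12 + 74 \left(- \frac{1}{105}\right)\right) = - 116 \left(-12 - \frac{74}{105}\right) = \left(-116\right) \left(- \frac{1334}{105}\right) = \frac{154744}{105}$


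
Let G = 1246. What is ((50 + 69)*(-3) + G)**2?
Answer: 790321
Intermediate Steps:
((50 + 69)*(-3) + G)**2 = ((50 + 69)*(-3) + 1246)**2 = (119*(-3) + 1246)**2 = (-357 + 1246)**2 = 889**2 = 790321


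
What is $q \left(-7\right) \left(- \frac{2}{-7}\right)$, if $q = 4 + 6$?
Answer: $-20$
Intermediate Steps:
$q = 10$
$q \left(-7\right) \left(- \frac{2}{-7}\right) = 10 \left(-7\right) \left(- \frac{2}{-7}\right) = - 70 \left(\left(-2\right) \left(- \frac{1}{7}\right)\right) = \left(-70\right) \frac{2}{7} = -20$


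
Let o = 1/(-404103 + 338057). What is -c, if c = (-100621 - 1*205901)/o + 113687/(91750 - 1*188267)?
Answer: -1953943426428517/96517 ≈ -2.0245e+10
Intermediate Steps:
o = -1/66046 (o = 1/(-66046) = -1/66046 ≈ -1.5141e-5)
c = 1953943426428517/96517 (c = (-100621 - 1*205901)/(-1/66046) + 113687/(91750 - 1*188267) = (-100621 - 205901)*(-66046) + 113687/(91750 - 188267) = -306522*(-66046) + 113687/(-96517) = 20244552012 + 113687*(-1/96517) = 20244552012 - 113687/96517 = 1953943426428517/96517 ≈ 2.0245e+10)
-c = -1*1953943426428517/96517 = -1953943426428517/96517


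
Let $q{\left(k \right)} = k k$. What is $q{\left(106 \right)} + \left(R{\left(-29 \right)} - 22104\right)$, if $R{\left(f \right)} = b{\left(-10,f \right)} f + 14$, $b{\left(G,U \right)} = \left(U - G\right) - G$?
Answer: $-10593$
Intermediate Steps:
$b{\left(G,U \right)} = U - 2 G$
$R{\left(f \right)} = 14 + f \left(20 + f\right)$ ($R{\left(f \right)} = \left(f - -20\right) f + 14 = \left(f + 20\right) f + 14 = \left(20 + f\right) f + 14 = f \left(20 + f\right) + 14 = 14 + f \left(20 + f\right)$)
$q{\left(k \right)} = k^{2}$
$q{\left(106 \right)} + \left(R{\left(-29 \right)} - 22104\right) = 106^{2} - \left(22090 + 29 \left(20 - 29\right)\right) = 11236 + \left(\left(14 - -261\right) - 22104\right) = 11236 + \left(\left(14 + 261\right) - 22104\right) = 11236 + \left(275 - 22104\right) = 11236 - 21829 = -10593$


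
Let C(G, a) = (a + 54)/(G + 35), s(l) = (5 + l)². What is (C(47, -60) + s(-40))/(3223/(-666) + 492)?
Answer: 33447852/13302409 ≈ 2.5144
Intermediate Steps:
C(G, a) = (54 + a)/(35 + G)
(C(47, -60) + s(-40))/(3223/(-666) + 492) = ((54 - 60)/(35 + 47) + (5 - 40)²)/(3223/(-666) + 492) = (-6/82 + (-35)²)/(3223*(-1/666) + 492) = ((1/82)*(-6) + 1225)/(-3223/666 + 492) = (-3/41 + 1225)/(324449/666) = (50222/41)*(666/324449) = 33447852/13302409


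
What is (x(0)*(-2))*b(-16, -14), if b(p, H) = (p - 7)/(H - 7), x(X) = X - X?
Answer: 0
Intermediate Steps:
x(X) = 0
b(p, H) = (-7 + p)/(-7 + H)
(x(0)*(-2))*b(-16, -14) = (0*(-2))*((-7 - 16)/(-7 - 14)) = 0*(-23/(-21)) = 0*(-1/21*(-23)) = 0*(23/21) = 0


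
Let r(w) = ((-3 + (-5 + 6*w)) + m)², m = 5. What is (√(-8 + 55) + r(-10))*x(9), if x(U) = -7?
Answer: -27783 - 7*√47 ≈ -27831.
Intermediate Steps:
r(w) = (-3 + 6*w)² (r(w) = ((-3 + (-5 + 6*w)) + 5)² = ((-8 + 6*w) + 5)² = (-3 + 6*w)²)
(√(-8 + 55) + r(-10))*x(9) = (√(-8 + 55) + 9*(-1 + 2*(-10))²)*(-7) = (√47 + 9*(-1 - 20)²)*(-7) = (√47 + 9*(-21)²)*(-7) = (√47 + 9*441)*(-7) = (√47 + 3969)*(-7) = (3969 + √47)*(-7) = -27783 - 7*√47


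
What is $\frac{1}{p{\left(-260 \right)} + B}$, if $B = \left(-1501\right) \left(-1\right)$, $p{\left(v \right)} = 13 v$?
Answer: $- \frac{1}{1879} \approx -0.0005322$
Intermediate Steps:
$B = 1501$
$\frac{1}{p{\left(-260 \right)} + B} = \frac{1}{13 \left(-260\right) + 1501} = \frac{1}{-3380 + 1501} = \frac{1}{-1879} = - \frac{1}{1879}$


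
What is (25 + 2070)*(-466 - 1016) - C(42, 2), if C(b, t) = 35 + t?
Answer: -3104827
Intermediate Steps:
(25 + 2070)*(-466 - 1016) - C(42, 2) = (25 + 2070)*(-466 - 1016) - (35 + 2) = 2095*(-1482) - 1*37 = -3104790 - 37 = -3104827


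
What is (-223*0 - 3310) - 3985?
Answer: -7295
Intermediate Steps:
(-223*0 - 3310) - 3985 = (0 - 3310) - 3985 = -3310 - 3985 = -7295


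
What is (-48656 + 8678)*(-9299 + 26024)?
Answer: -668632050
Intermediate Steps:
(-48656 + 8678)*(-9299 + 26024) = -39978*16725 = -668632050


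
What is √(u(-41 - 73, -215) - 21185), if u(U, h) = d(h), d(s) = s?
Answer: 10*I*√214 ≈ 146.29*I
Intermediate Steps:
u(U, h) = h
√(u(-41 - 73, -215) - 21185) = √(-215 - 21185) = √(-21400) = 10*I*√214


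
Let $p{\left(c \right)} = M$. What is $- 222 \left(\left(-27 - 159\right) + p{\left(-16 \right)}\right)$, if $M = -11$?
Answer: $43734$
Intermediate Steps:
$p{\left(c \right)} = -11$
$- 222 \left(\left(-27 - 159\right) + p{\left(-16 \right)}\right) = - 222 \left(\left(-27 - 159\right) - 11\right) = - 222 \left(-186 - 11\right) = \left(-222\right) \left(-197\right) = 43734$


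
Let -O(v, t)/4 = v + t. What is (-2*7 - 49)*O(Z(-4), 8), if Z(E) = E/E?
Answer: 2268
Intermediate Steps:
Z(E) = 1
O(v, t) = -4*t - 4*v (O(v, t) = -4*(v + t) = -4*(t + v) = -4*t - 4*v)
(-2*7 - 49)*O(Z(-4), 8) = (-2*7 - 49)*(-4*8 - 4*1) = (-14 - 49)*(-32 - 4) = -63*(-36) = 2268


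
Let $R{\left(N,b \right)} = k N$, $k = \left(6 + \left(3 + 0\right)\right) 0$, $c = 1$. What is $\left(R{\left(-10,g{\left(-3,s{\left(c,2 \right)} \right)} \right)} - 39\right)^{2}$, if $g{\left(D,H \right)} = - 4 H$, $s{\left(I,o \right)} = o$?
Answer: $1521$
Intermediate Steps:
$k = 0$ ($k = \left(6 + 3\right) 0 = 9 \cdot 0 = 0$)
$R{\left(N,b \right)} = 0$ ($R{\left(N,b \right)} = 0 N = 0$)
$\left(R{\left(-10,g{\left(-3,s{\left(c,2 \right)} \right)} \right)} - 39\right)^{2} = \left(0 - 39\right)^{2} = \left(-39\right)^{2} = 1521$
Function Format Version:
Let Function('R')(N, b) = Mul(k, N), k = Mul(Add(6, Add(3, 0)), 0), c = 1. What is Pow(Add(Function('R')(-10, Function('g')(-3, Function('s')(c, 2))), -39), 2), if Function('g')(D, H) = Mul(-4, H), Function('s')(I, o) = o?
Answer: 1521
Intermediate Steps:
k = 0 (k = Mul(Add(6, 3), 0) = Mul(9, 0) = 0)
Function('R')(N, b) = 0 (Function('R')(N, b) = Mul(0, N) = 0)
Pow(Add(Function('R')(-10, Function('g')(-3, Function('s')(c, 2))), -39), 2) = Pow(Add(0, -39), 2) = Pow(-39, 2) = 1521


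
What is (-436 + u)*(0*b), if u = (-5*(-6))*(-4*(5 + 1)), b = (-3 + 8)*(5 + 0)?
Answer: 0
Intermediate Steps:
b = 25 (b = 5*5 = 25)
u = -720 (u = 30*(-4*6) = 30*(-24) = -720)
(-436 + u)*(0*b) = (-436 - 720)*(0*25) = -1156*0 = 0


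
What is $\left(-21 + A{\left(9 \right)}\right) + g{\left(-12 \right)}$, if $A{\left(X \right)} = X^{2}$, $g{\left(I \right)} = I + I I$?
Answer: $192$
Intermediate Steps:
$g{\left(I \right)} = I + I^{2}$
$\left(-21 + A{\left(9 \right)}\right) + g{\left(-12 \right)} = \left(-21 + 9^{2}\right) - 12 \left(1 - 12\right) = \left(-21 + 81\right) - -132 = 60 + 132 = 192$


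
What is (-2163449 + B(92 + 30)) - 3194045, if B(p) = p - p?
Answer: -5357494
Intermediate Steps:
B(p) = 0
(-2163449 + B(92 + 30)) - 3194045 = (-2163449 + 0) - 3194045 = -2163449 - 3194045 = -5357494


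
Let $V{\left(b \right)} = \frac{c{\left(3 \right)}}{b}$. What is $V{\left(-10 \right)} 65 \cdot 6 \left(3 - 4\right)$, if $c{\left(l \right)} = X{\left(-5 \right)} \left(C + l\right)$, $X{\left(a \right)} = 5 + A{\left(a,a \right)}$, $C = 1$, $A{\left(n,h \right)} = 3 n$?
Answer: $-1560$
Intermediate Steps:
$X{\left(a \right)} = 5 + 3 a$
$c{\left(l \right)} = -10 - 10 l$ ($c{\left(l \right)} = \left(5 + 3 \left(-5\right)\right) \left(1 + l\right) = \left(5 - 15\right) \left(1 + l\right) = - 10 \left(1 + l\right) = -10 - 10 l$)
$V{\left(b \right)} = - \frac{40}{b}$ ($V{\left(b \right)} = \frac{-10 - 30}{b} = - \frac{40}{b}$)
$V{\left(-10 \right)} 65 \cdot 6 \left(3 - 4\right) = - \frac{40}{-10} \cdot 65 \cdot 6 \left(3 - 4\right) = \left(-40\right) \left(- \frac{1}{10}\right) 65 \cdot 6 \left(-1\right) = 4 \cdot 65 \left(-6\right) = 260 \left(-6\right) = -1560$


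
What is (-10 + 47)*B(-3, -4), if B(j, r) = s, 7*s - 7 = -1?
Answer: 222/7 ≈ 31.714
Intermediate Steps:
s = 6/7 (s = 1 + (⅐)*(-1) = 1 - ⅐ = 6/7 ≈ 0.85714)
B(j, r) = 6/7
(-10 + 47)*B(-3, -4) = (-10 + 47)*(6/7) = 37*(6/7) = 222/7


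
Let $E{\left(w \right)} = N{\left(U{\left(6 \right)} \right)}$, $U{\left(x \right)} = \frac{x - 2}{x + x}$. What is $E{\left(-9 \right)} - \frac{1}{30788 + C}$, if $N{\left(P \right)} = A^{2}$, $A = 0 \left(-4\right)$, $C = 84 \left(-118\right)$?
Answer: $- \frac{1}{20876} \approx -4.7902 \cdot 10^{-5}$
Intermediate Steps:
$C = -9912$
$U{\left(x \right)} = \frac{-2 + x}{2 x}$
$A = 0$
$N{\left(P \right)} = 0$ ($N{\left(P \right)} = 0^{2} = 0$)
$E{\left(w \right)} = 0$
$E{\left(-9 \right)} - \frac{1}{30788 + C} = 0 - \frac{1}{30788 - 9912} = 0 - \frac{1}{20876} = - \frac{1}{20876}$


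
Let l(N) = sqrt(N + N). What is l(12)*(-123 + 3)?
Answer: -240*sqrt(6) ≈ -587.88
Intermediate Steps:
l(N) = sqrt(2)*sqrt(N) (l(N) = sqrt(2*N) = sqrt(2)*sqrt(N))
l(12)*(-123 + 3) = (sqrt(2)*sqrt(12))*(-123 + 3) = (sqrt(2)*(2*sqrt(3)))*(-120) = (2*sqrt(6))*(-120) = -240*sqrt(6)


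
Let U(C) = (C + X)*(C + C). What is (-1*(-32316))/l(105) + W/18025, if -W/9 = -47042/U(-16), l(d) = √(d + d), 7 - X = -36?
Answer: -23521/865200 + 5386*√210/35 ≈ 2230.0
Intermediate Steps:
X = 43 (X = 7 - 1*(-36) = 7 + 36 = 43)
U(C) = 2*C*(43 + C) (U(C) = (C + 43)*(C + C) = (43 + C)*(2*C) = 2*C*(43 + C))
l(d) = √2*√d (l(d) = √(2*d) = √2*√d)
W = -23521/48 (W = -(-423378)/(2*(-16)*(43 - 16)) = -(-423378)/(2*(-16)*27) = -(-423378)/(-864) = -(-423378)*(-1)/864 = -9*23521/432 = -23521/48 ≈ -490.02)
(-1*(-32316))/l(105) + W/18025 = (-1*(-32316))/((√2*√105)) - 23521/48/18025 = 32316/(√210) - 23521/48*1/18025 = 32316*(√210/210) - 23521/865200 = 5386*√210/35 - 23521/865200 = -23521/865200 + 5386*√210/35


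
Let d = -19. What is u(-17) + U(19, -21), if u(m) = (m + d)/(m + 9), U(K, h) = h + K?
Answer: 5/2 ≈ 2.5000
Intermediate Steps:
U(K, h) = K + h
u(m) = (-19 + m)/(9 + m) (u(m) = (m - 19)/(m + 9) = (-19 + m)/(9 + m))
u(-17) + U(19, -21) = (-19 - 17)/(9 - 17) + (19 - 21) = -36/(-8) - 2 = -1/8*(-36) - 2 = 9/2 - 2 = 5/2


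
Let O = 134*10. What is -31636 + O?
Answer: -30296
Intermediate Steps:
O = 1340
-31636 + O = -31636 + 1340 = -30296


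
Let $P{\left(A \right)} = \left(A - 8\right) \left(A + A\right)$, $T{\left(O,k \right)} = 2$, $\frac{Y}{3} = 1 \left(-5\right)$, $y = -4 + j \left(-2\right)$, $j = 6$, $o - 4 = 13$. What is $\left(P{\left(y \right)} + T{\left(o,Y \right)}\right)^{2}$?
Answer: $592900$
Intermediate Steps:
$o = 17$ ($o = 4 + 13 = 17$)
$y = -16$ ($y = -4 + 6 \left(-2\right) = -4 - 12 = -16$)
$Y = -15$ ($Y = 3 \cdot 1 \left(-5\right) = 3 \left(-5\right) = -15$)
$P{\left(A \right)} = 2 A \left(-8 + A\right)$ ($P{\left(A \right)} = \left(-8 + A\right) 2 A = 2 A \left(-8 + A\right)$)
$\left(P{\left(y \right)} + T{\left(o,Y \right)}\right)^{2} = \left(2 \left(-16\right) \left(-8 - 16\right) + 2\right)^{2} = \left(2 \left(-16\right) \left(-24\right) + 2\right)^{2} = \left(768 + 2\right)^{2} = 770^{2} = 592900$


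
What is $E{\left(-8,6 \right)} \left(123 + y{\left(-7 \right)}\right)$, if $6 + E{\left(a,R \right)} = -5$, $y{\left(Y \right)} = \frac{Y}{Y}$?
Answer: $-1364$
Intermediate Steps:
$y{\left(Y \right)} = 1$
$E{\left(a,R \right)} = -11$ ($E{\left(a,R \right)} = -6 - 5 = -11$)
$E{\left(-8,6 \right)} \left(123 + y{\left(-7 \right)}\right) = - 11 \left(123 + 1\right) = \left(-11\right) 124 = -1364$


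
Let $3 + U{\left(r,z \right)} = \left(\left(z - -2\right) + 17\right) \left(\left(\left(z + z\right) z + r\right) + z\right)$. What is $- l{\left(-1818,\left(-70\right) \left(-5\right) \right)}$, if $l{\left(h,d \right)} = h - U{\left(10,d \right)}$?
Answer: $90539655$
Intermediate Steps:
$U{\left(r,z \right)} = -3 + \left(19 + z\right) \left(r + z + 2 z^{2}\right)$ ($U{\left(r,z \right)} = -3 + \left(\left(z - -2\right) + 17\right) \left(\left(\left(z + z\right) z + r\right) + z\right) = -3 + \left(\left(z + 2\right) + 17\right) \left(\left(2 z z + r\right) + z\right) = -3 + \left(\left(2 + z\right) + 17\right) \left(\left(2 z^{2} + r\right) + z\right) = -3 + \left(19 + z\right) \left(\left(r + 2 z^{2}\right) + z\right) = -3 + \left(19 + z\right) \left(r + z + 2 z^{2}\right)$)
$l{\left(h,d \right)} = -187 + h - 39 d^{2} - 29 d - 2 d^{3}$ ($l{\left(h,d \right)} = h - \left(-3 + 2 d^{3} + 19 \cdot 10 + 19 d + 39 d^{2} + 10 d\right) = h - \left(-3 + 2 d^{3} + 190 + 19 d + 39 d^{2} + 10 d\right) = h - \left(187 + 2 d^{3} + 29 d + 39 d^{2}\right) = -187 + h - 39 d^{2} - 29 d - 2 d^{3}$)
$- l{\left(-1818,\left(-70\right) \left(-5\right) \right)} = - (-187 - 1818 - 39 \left(\left(-70\right) \left(-5\right)\right)^{2} - 29 \left(\left(-70\right) \left(-5\right)\right) - 2 \left(\left(-70\right) \left(-5\right)\right)^{3}) = - (-187 - 1818 - 39 \cdot 350^{2} - 10150 - 2 \cdot 350^{3}) = - (-187 - 1818 - 4777500 - 10150 - 85750000) = \left(-1\right) \left(-90539655\right) = 90539655$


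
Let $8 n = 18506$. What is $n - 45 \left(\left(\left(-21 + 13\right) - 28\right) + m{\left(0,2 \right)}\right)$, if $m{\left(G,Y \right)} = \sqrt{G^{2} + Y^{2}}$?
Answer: $\frac{15373}{4} \approx 3843.3$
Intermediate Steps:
$n = \frac{9253}{4}$ ($n = \frac{1}{8} \cdot 18506 = \frac{9253}{4} \approx 2313.3$)
$n - 45 \left(\left(\left(-21 + 13\right) - 28\right) + m{\left(0,2 \right)}\right) = \frac{9253}{4} - 45 \left(\left(\left(-21 + 13\right) - 28\right) + \sqrt{0^{2} + 2^{2}}\right) = \frac{9253}{4} - 45 \left(\left(-8 - 28\right) + \sqrt{0 + 4}\right) = \frac{9253}{4} - 45 \left(-36 + \sqrt{4}\right) = \frac{9253}{4} - 45 \left(-36 + 2\right) = \frac{9253}{4} - 45 \left(-34\right) = \frac{9253}{4} - -1530 = \frac{9253}{4} + 1530 = \frac{15373}{4}$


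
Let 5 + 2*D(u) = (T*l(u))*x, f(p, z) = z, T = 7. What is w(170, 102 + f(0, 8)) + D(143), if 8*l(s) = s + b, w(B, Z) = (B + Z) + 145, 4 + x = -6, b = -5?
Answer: -725/4 ≈ -181.25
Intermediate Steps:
x = -10 (x = -4 - 6 = -10)
w(B, Z) = 145 + B + Z
l(s) = -5/8 + s/8 (l(s) = (s - 5)/8 = (-5 + s)/8 = -5/8 + s/8)
D(u) = 155/8 - 35*u/8 (D(u) = -5/2 + ((7*(-5/8 + u/8))*(-10))/2 = -5/2 + ((-35/8 + 7*u/8)*(-10))/2 = -5/2 + (175/4 - 35*u/4)/2 = -5/2 + (175/8 - 35*u/8) = 155/8 - 35*u/8)
w(170, 102 + f(0, 8)) + D(143) = (145 + 170 + (102 + 8)) + (155/8 - 35/8*143) = (145 + 170 + 110) + (155/8 - 5005/8) = 425 - 2425/4 = -725/4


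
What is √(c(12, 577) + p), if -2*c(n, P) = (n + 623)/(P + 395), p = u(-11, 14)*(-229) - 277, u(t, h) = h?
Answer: I*√40629522/108 ≈ 59.02*I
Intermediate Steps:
p = -3483 (p = 14*(-229) - 277 = -3206 - 277 = -3483)
c(n, P) = -(623 + n)/(2*(395 + P)) (c(n, P) = -(n + 623)/(2*(P + 395)) = -(623 + n)/(2*(395 + P)))
√(c(12, 577) + p) = √((-623 - 1*12)/(2*(395 + 577)) - 3483) = √((½)*(-623 - 12)/972 - 3483) = √((½)*(1/972)*(-635) - 3483) = √(-635/1944 - 3483) = √(-6771587/1944) = I*√40629522/108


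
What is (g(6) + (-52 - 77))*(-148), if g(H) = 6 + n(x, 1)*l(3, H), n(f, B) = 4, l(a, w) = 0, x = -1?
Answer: 18204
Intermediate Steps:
g(H) = 6 (g(H) = 6 + 4*0 = 6 + 0 = 6)
(g(6) + (-52 - 77))*(-148) = (6 + (-52 - 77))*(-148) = (6 - 129)*(-148) = -123*(-148) = 18204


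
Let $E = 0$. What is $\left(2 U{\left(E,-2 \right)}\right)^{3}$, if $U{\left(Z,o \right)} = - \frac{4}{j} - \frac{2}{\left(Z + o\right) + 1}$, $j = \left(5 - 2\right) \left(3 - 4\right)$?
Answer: $\frac{8000}{27} \approx 296.3$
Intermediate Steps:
$j = -3$ ($j = 3 \left(-1\right) = -3$)
$U{\left(Z,o \right)} = \frac{4}{3} - \frac{2}{1 + Z + o}$ ($U{\left(Z,o \right)} = - \frac{4}{-3} - \frac{2}{\left(Z + o\right) + 1} = \left(-4\right) \left(- \frac{1}{3}\right) - \frac{2}{1 + Z + o} = \frac{4}{3} - \frac{2}{1 + Z + o}$)
$\left(2 U{\left(E,-2 \right)}\right)^{3} = \left(2 \frac{2 \left(-1 + 2 \cdot 0 + 2 \left(-2\right)\right)}{3 \left(1 + 0 - 2\right)}\right)^{3} = \left(2 \frac{2 \left(-1 + 0 - 4\right)}{3 \left(-1\right)}\right)^{3} = \left(2 \cdot \frac{2}{3} \left(-1\right) \left(-5\right)\right)^{3} = \left(2 \cdot \frac{10}{3}\right)^{3} = \left(\frac{20}{3}\right)^{3} = \frac{8000}{27}$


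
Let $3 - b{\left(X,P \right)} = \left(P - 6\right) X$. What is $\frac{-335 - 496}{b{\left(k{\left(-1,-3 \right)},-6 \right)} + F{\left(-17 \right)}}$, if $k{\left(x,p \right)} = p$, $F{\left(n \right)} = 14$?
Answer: $\frac{831}{19} \approx 43.737$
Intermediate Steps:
$b{\left(X,P \right)} = 3 - X \left(-6 + P\right)$ ($b{\left(X,P \right)} = 3 - \left(P - 6\right) X = 3 - \left(-6 + P\right) X = 3 - X \left(-6 + P\right)$)
$\frac{-335 - 496}{b{\left(k{\left(-1,-3 \right)},-6 \right)} + F{\left(-17 \right)}} = \frac{-335 - 496}{\left(3 + 6 \left(-3\right) - \left(-6\right) \left(-3\right)\right) + 14} = \frac{1}{\left(3 - 18 - 18\right) + 14} \left(-831\right) = \frac{1}{-33 + 14} \left(-831\right) = \frac{1}{-19} \left(-831\right) = \left(- \frac{1}{19}\right) \left(-831\right) = \frac{831}{19}$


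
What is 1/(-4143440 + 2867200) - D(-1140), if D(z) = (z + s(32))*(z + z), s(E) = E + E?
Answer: -3130974067201/1276240 ≈ -2.4533e+6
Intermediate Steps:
s(E) = 2*E
D(z) = 2*z*(64 + z) (D(z) = (z + 2*32)*(z + z) = (z + 64)*(2*z) = (64 + z)*(2*z) = 2*z*(64 + z))
1/(-4143440 + 2867200) - D(-1140) = 1/(-4143440 + 2867200) - 2*(-1140)*(64 - 1140) = 1/(-1276240) - 2*(-1140)*(-1076) = -1/1276240 - 1*2453280 = -1/1276240 - 2453280 = -3130974067201/1276240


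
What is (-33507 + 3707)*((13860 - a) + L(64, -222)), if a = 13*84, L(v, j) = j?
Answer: -373870800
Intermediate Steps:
a = 1092
(-33507 + 3707)*((13860 - a) + L(64, -222)) = (-33507 + 3707)*((13860 - 1*1092) - 222) = -29800*((13860 - 1092) - 222) = -29800*(12768 - 222) = -29800*12546 = -373870800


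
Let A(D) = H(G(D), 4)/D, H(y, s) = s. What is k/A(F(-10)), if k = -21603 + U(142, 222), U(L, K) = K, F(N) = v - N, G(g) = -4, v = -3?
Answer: -149667/4 ≈ -37417.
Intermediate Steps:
F(N) = -3 - N
A(D) = 4/D
k = -21381 (k = -21603 + 222 = -21381)
k/A(F(-10)) = -21381/(4/(-3 - 1*(-10))) = -21381/(4/(-3 + 10)) = -21381/(4/7) = -21381/(4*(⅐)) = -21381/4/7 = -21381*7/4 = -149667/4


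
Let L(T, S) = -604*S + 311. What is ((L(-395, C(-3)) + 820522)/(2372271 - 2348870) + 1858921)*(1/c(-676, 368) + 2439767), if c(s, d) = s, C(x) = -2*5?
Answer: 35873079348700185127/7909538 ≈ 4.5354e+12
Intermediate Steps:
C(x) = -10
L(T, S) = 311 - 604*S
((L(-395, C(-3)) + 820522)/(2372271 - 2348870) + 1858921)*(1/c(-676, 368) + 2439767) = (((311 - 604*(-10)) + 820522)/(2372271 - 2348870) + 1858921)*(1/(-676) + 2439767) = (((311 + 6040) + 820522)/23401 + 1858921)*(-1/676 + 2439767) = ((6351 + 820522)*(1/23401) + 1858921)*(1649282491/676) = (826873*(1/23401) + 1858921)*(1649282491/676) = (826873/23401 + 1858921)*(1649282491/676) = (43501437194/23401)*(1649282491/676) = 35873079348700185127/7909538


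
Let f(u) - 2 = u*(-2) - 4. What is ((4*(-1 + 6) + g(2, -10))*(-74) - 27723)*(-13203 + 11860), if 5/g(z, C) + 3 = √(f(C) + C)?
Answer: 37728899 - 993820*√2 ≈ 3.6323e+7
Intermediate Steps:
f(u) = -2 - 2*u (f(u) = 2 + (u*(-2) - 4) = 2 + (-2*u - 4) = 2 + (-4 - 2*u) = -2 - 2*u)
g(z, C) = 5/(-3 + √(-2 - C)) (g(z, C) = 5/(-3 + √((-2 - 2*C) + C)) = 5/(-3 + √(-2 - C)))
((4*(-1 + 6) + g(2, -10))*(-74) - 27723)*(-13203 + 11860) = ((4*(-1 + 6) + 5/(-3 + √(-2 - 1*(-10))))*(-74) - 27723)*(-13203 + 11860) = ((4*5 + 5/(-3 + √(-2 + 10)))*(-74) - 27723)*(-1343) = ((20 + 5/(-3 + √8))*(-74) - 27723)*(-1343) = ((20 + 5/(-3 + 2*√2))*(-74) - 27723)*(-1343) = ((-1480 - 370/(-3 + 2*√2)) - 27723)*(-1343) = (-29203 - 370/(-3 + 2*√2))*(-1343) = 39219629 + 496910/(-3 + 2*√2)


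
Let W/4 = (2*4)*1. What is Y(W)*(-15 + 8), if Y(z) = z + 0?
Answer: -224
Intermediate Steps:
W = 32 (W = 4*((2*4)*1) = 4*(8*1) = 4*8 = 32)
Y(z) = z
Y(W)*(-15 + 8) = 32*(-15 + 8) = 32*(-7) = -224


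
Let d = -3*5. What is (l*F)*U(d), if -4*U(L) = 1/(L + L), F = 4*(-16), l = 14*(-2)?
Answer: 224/15 ≈ 14.933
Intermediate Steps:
l = -28
d = -15
F = -64
U(L) = -1/(8*L) (U(L) = -1/(4*(L + L)) = -1/(2*L)/4 = -1/(8*L))
(l*F)*U(d) = (-28*(-64))*(-⅛/(-15)) = 1792*(-⅛*(-1/15)) = 1792*(1/120) = 224/15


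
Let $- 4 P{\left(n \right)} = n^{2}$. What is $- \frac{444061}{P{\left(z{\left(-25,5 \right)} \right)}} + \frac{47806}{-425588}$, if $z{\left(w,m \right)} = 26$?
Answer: $\frac{94489476827}{35962186} \approx 2627.5$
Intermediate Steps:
$P{\left(n \right)} = - \frac{n^{2}}{4}$
$- \frac{444061}{P{\left(z{\left(-25,5 \right)} \right)}} + \frac{47806}{-425588} = - \frac{444061}{\left(- \frac{1}{4}\right) 26^{2}} + \frac{47806}{-425588} = - \frac{444061}{\left(- \frac{1}{4}\right) 676} + 47806 \left(- \frac{1}{425588}\right) = - \frac{444061}{-169} - \frac{23903}{212794} = \left(-444061\right) \left(- \frac{1}{169}\right) - \frac{23903}{212794} = \frac{444061}{169} - \frac{23903}{212794} = \frac{94489476827}{35962186}$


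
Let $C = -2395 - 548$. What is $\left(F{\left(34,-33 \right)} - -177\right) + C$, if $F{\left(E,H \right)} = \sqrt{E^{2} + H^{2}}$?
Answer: $-2766 + \sqrt{2245} \approx -2718.6$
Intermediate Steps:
$C = -2943$ ($C = -2395 - 548 = -2943$)
$\left(F{\left(34,-33 \right)} - -177\right) + C = \left(\sqrt{34^{2} + \left(-33\right)^{2}} - -177\right) - 2943 = \left(\sqrt{1156 + 1089} + 177\right) - 2943 = \left(\sqrt{2245} + 177\right) - 2943 = \left(177 + \sqrt{2245}\right) - 2943 = -2766 + \sqrt{2245}$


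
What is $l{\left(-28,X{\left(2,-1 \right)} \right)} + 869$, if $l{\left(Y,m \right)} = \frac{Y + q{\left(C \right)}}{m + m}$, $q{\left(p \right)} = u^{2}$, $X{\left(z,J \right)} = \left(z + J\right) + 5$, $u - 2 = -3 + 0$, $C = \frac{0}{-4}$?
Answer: $\frac{3467}{4} \approx 866.75$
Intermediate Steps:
$C = 0$ ($C = 0 \left(- \frac{1}{4}\right) = 0$)
$u = -1$ ($u = 2 + \left(-3 + 0\right) = 2 - 3 = -1$)
$X{\left(z,J \right)} = 5 + J + z$ ($X{\left(z,J \right)} = \left(J + z\right) + 5 = 5 + J + z$)
$q{\left(p \right)} = 1$ ($q{\left(p \right)} = \left(-1\right)^{2} = 1$)
$l{\left(Y,m \right)} = \frac{1 + Y}{2 m}$ ($l{\left(Y,m \right)} = \frac{Y + 1}{m + m} = \frac{1 + Y}{2 m}$)
$l{\left(-28,X{\left(2,-1 \right)} \right)} + 869 = \frac{1 - 28}{2 \left(5 - 1 + 2\right)} + 869 = \frac{1}{2} \cdot \frac{1}{6} \left(-27\right) + 869 = - \frac{9}{4} + 869 = \frac{3467}{4}$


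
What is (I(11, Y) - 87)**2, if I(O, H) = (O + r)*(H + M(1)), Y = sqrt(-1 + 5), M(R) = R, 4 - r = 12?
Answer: 6084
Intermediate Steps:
r = -8 (r = 4 - 1*12 = 4 - 12 = -8)
Y = 2 (Y = sqrt(4) = 2)
I(O, H) = (1 + H)*(-8 + O) (I(O, H) = (O - 8)*(H + 1) = (-8 + O)*(1 + H) = (1 + H)*(-8 + O))
(I(11, Y) - 87)**2 = ((-8 + 11 - 8*2 + 2*11) - 87)**2 = ((-8 + 11 - 16 + 22) - 87)**2 = (9 - 87)**2 = (-78)**2 = 6084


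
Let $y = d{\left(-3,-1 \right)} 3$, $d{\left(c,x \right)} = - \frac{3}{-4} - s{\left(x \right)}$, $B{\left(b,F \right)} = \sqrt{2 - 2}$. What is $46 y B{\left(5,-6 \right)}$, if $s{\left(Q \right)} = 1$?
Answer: $0$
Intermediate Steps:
$B{\left(b,F \right)} = 0$ ($B{\left(b,F \right)} = \sqrt{0} = 0$)
$d{\left(c,x \right)} = - \frac{1}{4}$ ($d{\left(c,x \right)} = - \frac{3}{-4} - 1 = \left(-3\right) \left(- \frac{1}{4}\right) - 1 = \frac{3}{4} - 1 = - \frac{1}{4}$)
$y = - \frac{3}{4}$ ($y = \left(- \frac{1}{4}\right) 3 = - \frac{3}{4} \approx -0.75$)
$46 y B{\left(5,-6 \right)} = 46 \left(- \frac{3}{4}\right) 0 = \left(- \frac{69}{2}\right) 0 = 0$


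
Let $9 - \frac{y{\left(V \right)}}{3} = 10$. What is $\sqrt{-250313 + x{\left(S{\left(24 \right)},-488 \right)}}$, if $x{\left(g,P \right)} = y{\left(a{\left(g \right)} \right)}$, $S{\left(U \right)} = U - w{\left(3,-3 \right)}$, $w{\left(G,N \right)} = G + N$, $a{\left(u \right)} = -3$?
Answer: $2 i \sqrt{62579} \approx 500.32 i$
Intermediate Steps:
$y{\left(V \right)} = -3$ ($y{\left(V \right)} = 27 - 30 = -3$)
$S{\left(U \right)} = U$ ($S{\left(U \right)} = U - \left(3 - 3\right) = U - 0 = U + 0 = U$)
$x{\left(g,P \right)} = -3$
$\sqrt{-250313 + x{\left(S{\left(24 \right)},-488 \right)}} = \sqrt{-250313 - 3} = \sqrt{-250316} = 2 i \sqrt{62579}$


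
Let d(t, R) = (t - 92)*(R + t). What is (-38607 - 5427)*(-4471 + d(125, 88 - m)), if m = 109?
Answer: 45751326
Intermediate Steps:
d(t, R) = (-92 + t)*(R + t)
(-38607 - 5427)*(-4471 + d(125, 88 - m)) = (-38607 - 5427)*(-4471 + (125² - 92*(88 - 1*109) - 92*125 + (88 - 1*109)*125)) = -44034*(-4471 + (15625 - 92*(88 - 109) - 11500 + (88 - 109)*125)) = -44034*(-4471 + (15625 - 92*(-21) - 11500 - 21*125)) = -44034*(-4471 + (15625 + 1932 - 11500 - 2625)) = -44034*(-4471 + 3432) = -44034*(-1039) = 45751326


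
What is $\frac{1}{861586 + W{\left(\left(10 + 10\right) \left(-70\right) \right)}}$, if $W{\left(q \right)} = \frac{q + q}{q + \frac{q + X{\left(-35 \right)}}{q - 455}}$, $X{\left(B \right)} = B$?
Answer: $\frac{74159}{63894504574} \approx 1.1606 \cdot 10^{-6}$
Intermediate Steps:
$W{\left(q \right)} = \frac{2 q}{q + \frac{-35 + q}{-455 + q}}$ ($W{\left(q \right)} = \frac{q + q}{q + \frac{q - 35}{q - 455}} = \frac{2 q}{q + \frac{-35 + q}{-455 + q}}$)
$\frac{1}{861586 + W{\left(\left(10 + 10\right) \left(-70\right) \right)}} = \frac{1}{861586 + \frac{2 \left(10 + 10\right) \left(-70\right) \left(-455 + \left(10 + 10\right) \left(-70\right)\right)}{-35 + \left(\left(10 + 10\right) \left(-70\right)\right)^{2} - 454 \left(10 + 10\right) \left(-70\right)}} = \frac{1}{861586 + \frac{2 \cdot 20 \left(-70\right) \left(-455 + 20 \left(-70\right)\right)}{-35 + \left(20 \left(-70\right)\right)^{2} - 454 \cdot 20 \left(-70\right)}} = \frac{1}{861586 + 2 \left(-1400\right) \frac{1}{-35 + \left(-1400\right)^{2} - -635600} \left(-455 - 1400\right)} = \frac{1}{861586 + 2 \left(-1400\right) \frac{1}{-35 + 1960000 + 635600} \left(-1855\right)} = \frac{1}{861586 + 2 \left(-1400\right) \frac{1}{2595565} \left(-1855\right)} = \frac{1}{861586 + \frac{148400}{74159}} = \frac{1}{\frac{63894504574}{74159}} = \frac{74159}{63894504574}$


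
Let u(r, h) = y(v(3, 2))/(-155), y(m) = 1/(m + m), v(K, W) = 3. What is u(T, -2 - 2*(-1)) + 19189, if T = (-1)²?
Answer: 17845769/930 ≈ 19189.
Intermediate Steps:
T = 1
y(m) = 1/(2*m)
u(r, h) = -1/930 (u(r, h) = ((½)/3)/(-155) = ((½)*(⅓))*(-1/155) = (⅙)*(-1/155) = -1/930)
u(T, -2 - 2*(-1)) + 19189 = -1/930 + 19189 = 17845769/930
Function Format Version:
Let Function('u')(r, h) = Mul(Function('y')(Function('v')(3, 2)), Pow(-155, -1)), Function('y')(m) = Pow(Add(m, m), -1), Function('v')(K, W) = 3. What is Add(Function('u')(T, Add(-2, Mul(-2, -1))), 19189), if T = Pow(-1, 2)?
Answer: Rational(17845769, 930) ≈ 19189.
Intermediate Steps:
T = 1
Function('y')(m) = Mul(Rational(1, 2), Pow(m, -1)) (Function('y')(m) = Pow(Mul(2, m), -1) = Mul(Rational(1, 2), Pow(m, -1)))
Function('u')(r, h) = Rational(-1, 930) (Function('u')(r, h) = Mul(Mul(Rational(1, 2), Pow(3, -1)), Pow(-155, -1)) = Mul(Mul(Rational(1, 2), Rational(1, 3)), Rational(-1, 155)) = Mul(Rational(1, 6), Rational(-1, 155)) = Rational(-1, 930))
Add(Function('u')(T, Add(-2, Mul(-2, -1))), 19189) = Add(Rational(-1, 930), 19189) = Rational(17845769, 930)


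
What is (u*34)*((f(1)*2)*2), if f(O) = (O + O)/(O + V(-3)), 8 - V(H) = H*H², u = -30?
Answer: -680/3 ≈ -226.67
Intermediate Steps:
V(H) = 8 - H³ (V(H) = 8 - H*H² = 8 - H³)
f(O) = 2*O/(35 + O) (f(O) = (O + O)/(O + (8 - 1*(-3)³)) = (2*O)/(O + (8 - 1*(-27))) = (2*O)/(O + (8 + 27)) = (2*O)/(O + 35) = (2*O)/(35 + O) = 2*O/(35 + O))
(u*34)*((f(1)*2)*2) = (-30*34)*(((2*1/(35 + 1))*2)*2) = -1020*(2*1/36)*2*2 = -1020*(2*1*(1/36))*2*2 = -1020*(1/18)*2*2 = -340*2/3 = -1020*2/9 = -680/3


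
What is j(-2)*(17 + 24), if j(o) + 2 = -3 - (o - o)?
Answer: -205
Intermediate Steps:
j(o) = -5 (j(o) = -2 + (-3 - (o - o)) = -2 + (-3 - 1*0) = -2 + (-3 + 0) = -2 - 3 = -5)
j(-2)*(17 + 24) = -5*(17 + 24) = -5*41 = -205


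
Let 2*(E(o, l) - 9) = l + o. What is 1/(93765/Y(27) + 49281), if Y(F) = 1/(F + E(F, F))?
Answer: 1/5956476 ≈ 1.6788e-7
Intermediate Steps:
E(o, l) = 9 + l/2 + o/2 (E(o, l) = 9 + (l + o)/2 = 9 + (l/2 + o/2) = 9 + l/2 + o/2)
Y(F) = 1/(9 + 2*F) (Y(F) = 1/(F + (9 + F/2 + F/2)) = 1/(F + (9 + F)) = 1/(9 + 2*F))
1/(93765/Y(27) + 49281) = 1/(93765/(1/(9 + 2*27)) + 49281) = 1/(93765/(1/(9 + 54)) + 49281) = 1/(93765/(1/63) + 49281) = 1/(93765*63 + 49281) = 1/(5907195 + 49281) = 1/5956476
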